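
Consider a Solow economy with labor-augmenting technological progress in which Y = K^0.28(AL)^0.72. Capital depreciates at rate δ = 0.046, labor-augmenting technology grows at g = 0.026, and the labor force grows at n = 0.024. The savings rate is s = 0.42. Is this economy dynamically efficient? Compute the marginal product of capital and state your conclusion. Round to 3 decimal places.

Capital per effective worker breaks even when investment replaces (n + g + δ)·k; here n + g + δ = 0.096.
Steady-state k*: s·k^0.28 = 0.096·k gives k* = (0.42/0.096)^(1/0.72) ≈ 7.7669.
MPK = 0.28·7.7669^(-0.72) ≈ 0.0640.
MPK < n+g+δ = 0.096, so the economy is dynamically inefficient (over-saving).

dynamically inefficient; MPK ≈ 0.064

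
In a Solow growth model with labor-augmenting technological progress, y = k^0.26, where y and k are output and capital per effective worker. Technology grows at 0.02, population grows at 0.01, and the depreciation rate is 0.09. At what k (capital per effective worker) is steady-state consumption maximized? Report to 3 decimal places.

Break-even investment rate: n + g + δ = 0.01 + 0.02 + 0.09 = 0.12.
At the golden rule the marginal product of capital equals n+g+δ: 0.26·k^(0.26−1) = 0.12. Solving, k_gold = (0.26/0.12)^(1/0.74) ≈ 2.8430.

k_gold ≈ 2.843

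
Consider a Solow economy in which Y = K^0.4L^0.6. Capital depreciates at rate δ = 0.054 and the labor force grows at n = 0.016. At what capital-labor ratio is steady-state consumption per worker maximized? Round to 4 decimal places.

Break-even investment rate: n + δ = 0.016 + 0.054 = 0.07.
Golden rule sets MPK = n+δ: 0.4·k^(0.4−1) = 0.07, so k_gold = (0.4/0.07)^(1/0.6) ≈ 18.2643.

k_gold ≈ 18.2643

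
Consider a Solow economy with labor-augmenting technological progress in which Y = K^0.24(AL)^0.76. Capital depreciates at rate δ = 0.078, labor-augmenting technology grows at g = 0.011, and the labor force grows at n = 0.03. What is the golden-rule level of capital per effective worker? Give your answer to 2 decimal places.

Capital per effective worker breaks even when investment replaces (n + g + δ)·k; here n + g + δ = 0.119.
At the golden rule the marginal product of capital equals n+g+δ: 0.24·k^(0.24−1) = 0.119. Solving, k_gold = (0.24/0.119)^(1/0.76) ≈ 2.5169.

k_gold ≈ 2.52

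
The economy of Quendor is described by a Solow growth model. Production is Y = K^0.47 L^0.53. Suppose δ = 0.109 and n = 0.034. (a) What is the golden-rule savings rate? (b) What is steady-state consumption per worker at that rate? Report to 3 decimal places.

Break-even investment rate: n + δ = 0.034 + 0.109 = 0.143.
For Cobb-Douglas, s_gold equals capital's share: s_gold = 0.47.
Setting f'(k) = n+δ gives 0.47·k^(0.47−1) = 0.143, hence k_gold = (0.47/0.143)^(1/0.53) ≈ 9.4411.
y_gold = 9.4411^0.47 ≈ 2.8725; c_gold = (1−0.47)·y_gold ≈ 1.5224.

(a) s_gold = 0.470; (b) c_gold ≈ 1.522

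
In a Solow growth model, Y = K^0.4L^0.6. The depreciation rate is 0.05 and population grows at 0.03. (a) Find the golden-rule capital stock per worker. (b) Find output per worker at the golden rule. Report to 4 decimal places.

Break-even investment rate: n + δ = 0.03 + 0.05 = 0.08.
Maximizing c = f(k) − (n+δ)·k gives f'(k) = n+δ, i.e. 0.4·k^(0.4−1) = 0.08, so k_gold = (0.4/0.08)^(1/0.6) ≈ 14.6201.
y_gold = 14.6201^0.4 ≈ 2.9240.

(a) k_gold ≈ 14.6201; (b) y_gold ≈ 2.9240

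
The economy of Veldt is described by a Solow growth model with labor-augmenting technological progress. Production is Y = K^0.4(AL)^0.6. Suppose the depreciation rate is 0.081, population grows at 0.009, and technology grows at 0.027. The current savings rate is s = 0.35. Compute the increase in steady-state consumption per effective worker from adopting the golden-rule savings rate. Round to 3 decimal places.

Δc ≈ 0.012

Break-even investment rate: n + g + δ = 0.009 + 0.027 + 0.081 = 0.117.
Current steady state (s = 0.35): k* = (0.35/0.117)^(1/0.6) ≈ 6.2106, y* = 6.2106^0.4 ≈ 2.0761, c* = (1−0.35)·2.0761 ≈ 1.3495.
Maximizing c = f(k) − (n+g+δ)·k gives f'(k) = n+g+δ, i.e. 0.4·k^(0.4−1) = 0.117, so k_gold = (0.4/0.117)^(1/0.6) ≈ 7.7587.
y_gold = 7.7587^0.4 ≈ 2.2694, c_gold = y_gold − 0.117·k_gold ≈ 1.3617.
Gain: Δc = 1.3617 − 1.3495 ≈ 0.0122.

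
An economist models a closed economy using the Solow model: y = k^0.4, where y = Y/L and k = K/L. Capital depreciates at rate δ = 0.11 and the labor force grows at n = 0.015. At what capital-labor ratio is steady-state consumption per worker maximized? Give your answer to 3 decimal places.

Capital per worker breaks even when investment replaces (n + δ)·k; here n + δ = 0.125.
Setting f'(k) = n+δ gives 0.4·k^(0.4−1) = 0.125, hence k_gold = (0.4/0.125)^(1/0.6) ≈ 6.9489.

k_gold ≈ 6.949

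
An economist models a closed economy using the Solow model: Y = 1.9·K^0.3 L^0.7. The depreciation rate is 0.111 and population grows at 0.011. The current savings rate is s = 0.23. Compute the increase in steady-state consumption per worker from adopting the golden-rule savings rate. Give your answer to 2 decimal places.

The effective depreciation rate is n + δ = 0.011 + 0.111 = 0.122.
Current steady state (s = 0.23): k* = (0.23·1.9/0.122)^(1/0.7) ≈ 6.1887, y* = 1.9·6.1887^0.3 ≈ 3.2827, c* = (1−0.23)·3.2827 ≈ 2.5277.
Maximizing c = f(k) − (n+δ)·k gives f'(k) = n+δ, i.e. 0.3·1.9·k^(0.3−1) = 0.122, so k_gold = (0.3·1.9/0.122)^(1/0.7) ≈ 9.0459.
y_gold = 1.9·9.0459^0.3 ≈ 3.6787, c_gold = y_gold − 0.122·k_gold ≈ 2.5751.
Gain: Δc = 2.5751 − 2.5277 ≈ 0.0474.

Δc ≈ 0.05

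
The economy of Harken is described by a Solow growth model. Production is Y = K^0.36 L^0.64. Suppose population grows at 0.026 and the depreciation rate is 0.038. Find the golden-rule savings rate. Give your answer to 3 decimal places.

Capital per worker breaks even when investment replaces (n + δ)·k; here n + δ = 0.064.
At the golden rule MPK = n+δ, and in any Cobb-Douglas steady state s = (n+δ)·k/y = MPK·k/y = capital's share 0.36.

s_gold = 0.360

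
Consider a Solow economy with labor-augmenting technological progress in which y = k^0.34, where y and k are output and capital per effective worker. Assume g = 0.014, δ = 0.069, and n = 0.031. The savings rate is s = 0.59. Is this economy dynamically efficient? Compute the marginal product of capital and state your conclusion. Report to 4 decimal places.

The effective depreciation rate is n + g + δ = 0.031 + 0.014 + 0.069 = 0.114.
Steady-state k*: s·k^0.34 = 0.114·k gives k* = (0.59/0.114)^(1/0.66) ≈ 12.0709.
MPK = 0.34·12.0709^(-0.66) ≈ 0.0657.
MPK < n+g+δ = 0.114, so the economy is dynamically inefficient (over-saving).

dynamically inefficient; MPK ≈ 0.0657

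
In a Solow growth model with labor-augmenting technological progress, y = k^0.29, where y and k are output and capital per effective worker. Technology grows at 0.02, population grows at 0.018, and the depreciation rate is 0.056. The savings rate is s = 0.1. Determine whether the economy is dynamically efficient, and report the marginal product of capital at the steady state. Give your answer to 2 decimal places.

n + g + δ = 0.018 + 0.02 + 0.056 = 0.094.
Steady-state k*: s·k^0.29 = 0.094·k gives k* = (0.1/0.094)^(1/0.71) ≈ 1.0911.
MPK = 0.29·1.0911^(-0.71) ≈ 0.2726.
MPK > n+g+δ = 0.094, so the economy is dynamically efficient (under-saving).

dynamically efficient; MPK ≈ 0.27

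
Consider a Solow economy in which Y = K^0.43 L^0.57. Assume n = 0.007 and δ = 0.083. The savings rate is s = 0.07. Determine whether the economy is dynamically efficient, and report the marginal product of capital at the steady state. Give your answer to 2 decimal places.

Break-even investment rate: n + δ = 0.007 + 0.083 = 0.09.
Steady-state k*: s·k^0.43 = 0.09·k gives k* = (0.07/0.09)^(1/0.57) ≈ 0.6435.
MPK = 0.43·0.6435^(-0.57) ≈ 0.5529.
MPK > n+δ = 0.09, so the economy is dynamically efficient (under-saving).

dynamically efficient; MPK ≈ 0.55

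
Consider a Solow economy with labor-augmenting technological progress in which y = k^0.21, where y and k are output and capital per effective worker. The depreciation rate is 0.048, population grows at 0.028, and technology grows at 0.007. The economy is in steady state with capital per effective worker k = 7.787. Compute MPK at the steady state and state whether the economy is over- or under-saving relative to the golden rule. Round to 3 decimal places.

over-saving; MPK ≈ 0.041

Break-even investment rate: n + g + δ = 0.028 + 0.007 + 0.048 = 0.083.
MPK = 0.21·k^(0.21−1) = 0.21·7.787^(-0.79) ≈ 0.0415.
MPK < 0.083, so the economy is dynamically inefficient (over-saving).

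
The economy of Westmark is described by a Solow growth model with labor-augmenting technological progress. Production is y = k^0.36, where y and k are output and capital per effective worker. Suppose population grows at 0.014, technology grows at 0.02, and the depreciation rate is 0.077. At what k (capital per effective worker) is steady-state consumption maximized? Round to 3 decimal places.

k_gold ≈ 6.286

n + g + δ = 0.014 + 0.02 + 0.077 = 0.111.
Maximizing c = f(k) − (n+g+δ)·k gives f'(k) = n+g+δ, i.e. 0.36·k^(0.36−1) = 0.111, so k_gold = (0.36/0.111)^(1/0.64) ≈ 6.2865.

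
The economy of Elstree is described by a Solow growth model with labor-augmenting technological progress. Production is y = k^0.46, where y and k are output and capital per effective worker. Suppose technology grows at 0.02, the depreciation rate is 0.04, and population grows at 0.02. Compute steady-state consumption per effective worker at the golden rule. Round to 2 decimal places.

c_gold ≈ 2.40

n + g + δ = 0.02 + 0.02 + 0.04 = 0.08.
Golden rule sets MPK = n+g+δ: 0.46·k^(0.46−1) = 0.08, so k_gold = (0.46/0.08)^(1/0.54) ≈ 25.5148.
y_gold = 25.5148^0.46 ≈ 4.4374.
c_gold = y_gold − (n+g+δ)·k_gold = 4.4374 − 0.08·25.5148 ≈ 2.3962.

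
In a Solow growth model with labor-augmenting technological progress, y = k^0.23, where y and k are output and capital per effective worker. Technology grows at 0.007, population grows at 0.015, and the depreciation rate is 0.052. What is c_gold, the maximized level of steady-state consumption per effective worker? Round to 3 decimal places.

c_gold ≈ 1.080

Capital per effective worker breaks even when investment replaces (n + g + δ)·k; here n + g + δ = 0.074.
Maximizing c = f(k) − (n+g+δ)·k gives f'(k) = n+g+δ, i.e. 0.23·k^(0.23−1) = 0.074, so k_gold = (0.23/0.074)^(1/0.77) ≈ 4.3612.
y_gold = 4.3612^0.23 ≈ 1.4032.
c_gold = y_gold − (n+g+δ)·k_gold = 1.4032 − 0.074·4.3612 ≈ 1.0804.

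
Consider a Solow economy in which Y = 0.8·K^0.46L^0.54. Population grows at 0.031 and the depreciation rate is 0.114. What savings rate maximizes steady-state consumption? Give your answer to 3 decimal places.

Break-even investment rate: n + δ = 0.031 + 0.114 = 0.145.
At the golden rule MPK = n+δ, and in any Cobb-Douglas steady state s = (n+δ)·k/y = MPK·k/y = capital's share 0.46.

s_gold = 0.460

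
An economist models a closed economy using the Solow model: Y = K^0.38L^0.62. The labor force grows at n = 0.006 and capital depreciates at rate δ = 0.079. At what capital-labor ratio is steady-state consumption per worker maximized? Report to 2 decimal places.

n + δ = 0.006 + 0.079 = 0.085.
Maximizing c = f(k) − (n+δ)·k gives f'(k) = n+δ, i.e. 0.38·k^(0.38−1) = 0.085, so k_gold = (0.38/0.085)^(1/0.62) ≈ 11.1937.

k_gold ≈ 11.19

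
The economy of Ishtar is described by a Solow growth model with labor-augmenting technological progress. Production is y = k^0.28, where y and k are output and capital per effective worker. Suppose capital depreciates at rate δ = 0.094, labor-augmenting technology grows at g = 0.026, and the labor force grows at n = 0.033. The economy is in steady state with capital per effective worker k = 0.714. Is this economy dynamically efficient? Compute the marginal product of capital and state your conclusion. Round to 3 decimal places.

Break-even investment rate: n + g + δ = 0.033 + 0.026 + 0.094 = 0.153.
MPK = 0.28·k^(0.28−1) = 0.28·0.714^(-0.72) ≈ 0.3569.
MPK > 0.153, so the economy is dynamically efficient (under-saving).

dynamically efficient; MPK ≈ 0.357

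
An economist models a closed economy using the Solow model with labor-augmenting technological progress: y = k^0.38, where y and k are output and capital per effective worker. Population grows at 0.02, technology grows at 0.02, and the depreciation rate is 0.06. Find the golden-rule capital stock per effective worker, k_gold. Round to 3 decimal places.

k_gold ≈ 8.613

n + g + δ = 0.02 + 0.02 + 0.06 = 0.1.
Golden rule sets MPK = n+g+δ: 0.38·k^(0.38−1) = 0.1, so k_gold = (0.38/0.1)^(1/0.62) ≈ 8.6126.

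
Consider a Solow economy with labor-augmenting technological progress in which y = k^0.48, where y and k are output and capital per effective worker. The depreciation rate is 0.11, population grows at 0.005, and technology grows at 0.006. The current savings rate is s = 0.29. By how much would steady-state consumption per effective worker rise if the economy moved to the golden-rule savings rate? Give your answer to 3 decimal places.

Δc ≈ 0.264

Break-even investment rate: n + g + δ = 0.005 + 0.006 + 0.11 = 0.121.
Current steady state (s = 0.29): k* = (0.29/0.121)^(1/0.52) ≈ 5.3706, y* = 5.3706^0.48 ≈ 2.2408, c* = (1−0.29)·2.2408 ≈ 1.5910.
At the golden rule the marginal product of capital equals n+g+δ: 0.48·k^(0.48−1) = 0.121. Solving, k_gold = (0.48/0.121)^(1/0.52) ≈ 14.1539.
y_gold = 14.1539^0.48 ≈ 3.5680, c_gold = y_gold − 0.121·k_gold ≈ 1.8553.
Gain: Δc = 1.8553 − 1.5910 ≈ 0.2643.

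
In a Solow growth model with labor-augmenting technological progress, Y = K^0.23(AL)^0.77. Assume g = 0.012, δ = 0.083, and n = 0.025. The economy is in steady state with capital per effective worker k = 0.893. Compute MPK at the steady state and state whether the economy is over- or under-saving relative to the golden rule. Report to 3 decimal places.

n + g + δ = 0.025 + 0.012 + 0.083 = 0.12.
MPK = 0.23·k^(0.23−1) = 0.23·0.893^(-0.77) ≈ 0.2509.
MPK > 0.12, so the economy is dynamically efficient (under-saving).

under-saving; MPK ≈ 0.251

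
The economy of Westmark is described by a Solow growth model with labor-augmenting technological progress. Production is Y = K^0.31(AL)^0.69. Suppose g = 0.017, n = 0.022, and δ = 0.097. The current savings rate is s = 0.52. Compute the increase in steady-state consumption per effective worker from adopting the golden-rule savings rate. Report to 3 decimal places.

Capital per effective worker breaks even when investment replaces (n + g + δ)·k; here n + g + δ = 0.136.
Current steady state (s = 0.52): k* = (0.52/0.136)^(1/0.69) ≈ 6.9848, y* = 6.9848^0.31 ≈ 1.8268, c* = (1−0.52)·1.8268 ≈ 0.8769.
Setting f'(k) = n+g+δ gives 0.31·k^(0.31−1) = 0.136, hence k_gold = (0.31/0.136)^(1/0.69) ≈ 3.3005.
y_gold = 3.3005^0.31 ≈ 1.4480, c_gold = y_gold − 0.136·k_gold ≈ 0.9991.
Gain: Δc = 0.9991 − 0.8769 ≈ 0.1222.

Δc ≈ 0.122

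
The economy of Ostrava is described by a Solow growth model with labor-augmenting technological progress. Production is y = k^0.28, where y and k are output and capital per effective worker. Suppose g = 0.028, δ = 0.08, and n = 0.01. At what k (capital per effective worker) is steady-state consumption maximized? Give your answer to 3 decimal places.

k_gold ≈ 3.321

n + g + δ = 0.01 + 0.028 + 0.08 = 0.118.
At the golden rule the marginal product of capital equals n+g+δ: 0.28·k^(0.28−1) = 0.118. Solving, k_gold = (0.28/0.118)^(1/0.72) ≈ 3.3206.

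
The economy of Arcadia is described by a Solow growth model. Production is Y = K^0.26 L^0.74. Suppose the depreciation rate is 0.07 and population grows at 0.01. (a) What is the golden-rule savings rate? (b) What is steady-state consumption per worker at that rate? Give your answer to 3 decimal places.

(a) s_gold = 0.260; (b) c_gold ≈ 1.120

Capital per worker breaks even when investment replaces (n + δ)·k; here n + δ = 0.08.
For Cobb-Douglas, s_gold equals capital's share: s_gold = 0.26.
Maximizing c = f(k) − (n+δ)·k gives f'(k) = n+δ, i.e. 0.26·k^(0.26−1) = 0.08, so k_gold = (0.26/0.08)^(1/0.74) ≈ 4.9174.
y_gold = 4.9174^0.26 ≈ 1.5130; c_gold = (1−0.26)·y_gold ≈ 1.1197.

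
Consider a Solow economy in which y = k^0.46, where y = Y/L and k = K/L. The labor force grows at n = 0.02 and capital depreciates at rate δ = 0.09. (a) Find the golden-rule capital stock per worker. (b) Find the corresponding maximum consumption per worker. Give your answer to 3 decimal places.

The effective depreciation rate is n + δ = 0.02 + 0.09 = 0.11.
Maximizing c = f(k) − (n+δ)·k gives f'(k) = n+δ, i.e. 0.46·k^(0.46−1) = 0.11, so k_gold = (0.46/0.11)^(1/0.54) ≈ 14.1474.
y_gold = 14.1474^0.46 ≈ 3.3831; c_gold = y_gold − 0.11·k_gold ≈ 1.8269.

(a) k_gold ≈ 14.147; (b) c_gold ≈ 1.827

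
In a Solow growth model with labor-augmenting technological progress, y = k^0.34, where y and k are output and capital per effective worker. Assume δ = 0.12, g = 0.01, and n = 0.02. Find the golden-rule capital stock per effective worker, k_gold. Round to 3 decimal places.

The effective depreciation rate is n + g + δ = 0.02 + 0.01 + 0.12 = 0.15.
Setting f'(k) = n+g+δ gives 0.34·k^(0.34−1) = 0.15, hence k_gold = (0.34/0.15)^(1/0.66) ≈ 3.4551.

k_gold ≈ 3.455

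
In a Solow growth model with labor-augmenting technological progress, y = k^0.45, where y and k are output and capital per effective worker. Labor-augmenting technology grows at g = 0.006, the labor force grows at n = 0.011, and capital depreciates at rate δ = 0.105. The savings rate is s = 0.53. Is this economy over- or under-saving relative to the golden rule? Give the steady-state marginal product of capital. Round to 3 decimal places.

n + g + δ = 0.011 + 0.006 + 0.105 = 0.122.
Steady-state k*: s·k^0.45 = 0.122·k gives k* = (0.53/0.122)^(1/0.55) ≈ 14.4493.
MPK = 0.45·14.4493^(-0.55) ≈ 0.1036.
MPK < n+g+δ = 0.122, so the economy is dynamically inefficient (over-saving).

over-saving; MPK ≈ 0.104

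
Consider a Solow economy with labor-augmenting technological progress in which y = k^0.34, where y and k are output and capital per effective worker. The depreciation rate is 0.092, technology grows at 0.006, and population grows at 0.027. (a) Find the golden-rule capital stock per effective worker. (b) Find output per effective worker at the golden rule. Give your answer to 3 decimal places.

The effective depreciation rate is n + g + δ = 0.027 + 0.006 + 0.092 = 0.125.
Setting f'(k) = n+g+δ gives 0.34·k^(0.34−1) = 0.125, hence k_gold = (0.34/0.125)^(1/0.66) ≈ 4.5545.
y_gold = 4.5545^0.34 ≈ 1.6744.

(a) k_gold ≈ 4.554; (b) y_gold ≈ 1.674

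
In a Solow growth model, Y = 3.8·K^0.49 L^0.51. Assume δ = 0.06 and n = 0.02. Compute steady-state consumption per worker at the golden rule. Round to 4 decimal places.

Break-even investment rate: n + δ = 0.02 + 0.06 = 0.08.
Golden rule sets MPK = n+δ: 0.49·3.8·k^(0.49−1) = 0.08, so k_gold = (0.49·3.8/0.08)^(1/0.51) ≈ 478.8239.
y_gold = 3.8·478.8239^0.49 ≈ 78.1753.
c_gold = y_gold − (n+δ)·k_gold = 78.1753 − 0.08·478.8239 ≈ 39.8694.

c_gold ≈ 39.8694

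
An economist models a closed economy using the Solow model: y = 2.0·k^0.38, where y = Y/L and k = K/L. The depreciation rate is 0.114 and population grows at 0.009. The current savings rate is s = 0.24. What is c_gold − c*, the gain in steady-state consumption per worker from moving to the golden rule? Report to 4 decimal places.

Break-even investment rate: n + δ = 0.009 + 0.114 = 0.123.
Current steady state (s = 0.24): k* = (0.24·2.0/0.123)^(1/0.62) ≈ 8.9902, y* = 2.0·8.9902^0.38 ≈ 4.6075, c* = (1−0.24)·4.6075 ≈ 3.5017.
Setting f'(k) = n+δ gives 0.38·2.0·k^(0.38−1) = 0.123, hence k_gold = (0.38·2.0/0.123)^(1/0.62) ≈ 18.8651.
y_gold = 2.0·18.8651^0.38 ≈ 6.1063, c_gold = y_gold − 0.123·k_gold ≈ 3.7859.
Gain: Δc = 3.7859 − 3.5017 ≈ 0.2843.

Δc ≈ 0.2843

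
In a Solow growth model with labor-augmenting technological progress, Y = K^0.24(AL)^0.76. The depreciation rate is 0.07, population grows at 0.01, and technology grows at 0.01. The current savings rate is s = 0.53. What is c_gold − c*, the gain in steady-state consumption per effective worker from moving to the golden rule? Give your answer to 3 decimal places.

Δc ≈ 0.213

The effective depreciation rate is n + g + δ = 0.01 + 0.01 + 0.07 = 0.09.
Current steady state (s = 0.53): k* = (0.53/0.09)^(1/0.76) ≈ 10.3086, y* = 10.3086^0.24 ≈ 1.7505, c* = (1−0.53)·1.7505 ≈ 0.8227.
Golden rule sets MPK = n+g+δ: 0.24·k^(0.24−1) = 0.09, so k_gold = (0.24/0.09)^(1/0.76) ≈ 3.6348.
y_gold = 3.6348^0.24 ≈ 1.3631, c_gold = y_gold − 0.09·k_gold ≈ 1.0359.
Gain: Δc = 1.0359 − 0.8227 ≈ 0.2132.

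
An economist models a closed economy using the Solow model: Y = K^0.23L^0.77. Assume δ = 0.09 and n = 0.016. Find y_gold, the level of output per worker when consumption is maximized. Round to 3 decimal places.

y_gold ≈ 1.260

Break-even investment rate: n + δ = 0.016 + 0.09 = 0.106.
Golden rule sets MPK = n+δ: 0.23·k^(0.23−1) = 0.106, so k_gold = (0.23/0.106)^(1/0.77) ≈ 2.7347.
Output: y_gold = k_gold^0.23 = 2.7347^0.23 ≈ 1.2603.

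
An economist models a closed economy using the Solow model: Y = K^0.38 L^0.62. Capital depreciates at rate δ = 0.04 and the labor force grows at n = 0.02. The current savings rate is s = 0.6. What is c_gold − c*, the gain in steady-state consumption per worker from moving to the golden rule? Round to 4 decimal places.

The effective depreciation rate is n + δ = 0.02 + 0.04 = 0.06.
Current steady state (s = 0.6): k* = (0.6/0.06)^(1/0.62) ≈ 41.0113, y* = 41.0113^0.38 ≈ 4.1011, c* = (1−0.6)·4.1011 ≈ 1.6405.
Maximizing c = f(k) − (n+δ)·k gives f'(k) = n+δ, i.e. 0.38·k^(0.38−1) = 0.06, so k_gold = (0.38/0.06)^(1/0.62) ≈ 19.6316.
y_gold = 19.6316^0.38 ≈ 3.0997, c_gold = y_gold − 0.06·k_gold ≈ 1.9218.
Gain: Δc = 1.9218 − 1.6405 ≈ 0.2814.

Δc ≈ 0.2814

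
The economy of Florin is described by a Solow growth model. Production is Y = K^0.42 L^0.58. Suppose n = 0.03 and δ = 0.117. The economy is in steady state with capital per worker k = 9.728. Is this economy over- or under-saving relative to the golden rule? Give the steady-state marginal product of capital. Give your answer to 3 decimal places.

Break-even investment rate: n + δ = 0.03 + 0.117 = 0.147.
MPK = 0.42·k^(0.42−1) = 0.42·9.728^(-0.58) ≈ 0.1123.
MPK < 0.147, so the economy is dynamically inefficient (over-saving).

over-saving; MPK ≈ 0.112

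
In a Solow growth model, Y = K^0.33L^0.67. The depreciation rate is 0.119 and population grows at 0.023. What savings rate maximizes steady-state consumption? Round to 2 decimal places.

s_gold = 0.33

Break-even investment rate: n + δ = 0.023 + 0.119 = 0.142.
At the golden rule MPK = n+δ, and in any Cobb-Douglas steady state s = (n+δ)·k/y = MPK·k/y = capital's share 0.33.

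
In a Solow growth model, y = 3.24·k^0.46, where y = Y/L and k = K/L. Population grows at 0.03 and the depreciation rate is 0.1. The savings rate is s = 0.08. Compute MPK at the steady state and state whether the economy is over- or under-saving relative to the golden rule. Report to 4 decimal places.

Break-even investment rate: n + δ = 0.03 + 0.1 = 0.13.
Steady-state k*: s·A·k^0.46 = 0.13·k gives k* = (0.08·3.24/0.13)^(1/0.54) ≈ 3.5891.
MPK = 0.46·3.24·3.5891^(-0.54) ≈ 0.7475.
MPK > n+δ = 0.13, so the economy is dynamically efficient (under-saving).

under-saving; MPK ≈ 0.7475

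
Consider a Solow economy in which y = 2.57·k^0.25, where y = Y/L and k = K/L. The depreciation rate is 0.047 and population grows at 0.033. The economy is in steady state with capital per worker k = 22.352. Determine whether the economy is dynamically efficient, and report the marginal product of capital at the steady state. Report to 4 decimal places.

dynamically inefficient; MPK ≈ 0.0625

The effective depreciation rate is n + δ = 0.033 + 0.047 = 0.08.
MPK = 0.25·2.57·k^(0.25−1) = 0.25·2.57·22.352^(-0.75) ≈ 0.0625.
MPK < 0.08, so the economy is dynamically inefficient (over-saving).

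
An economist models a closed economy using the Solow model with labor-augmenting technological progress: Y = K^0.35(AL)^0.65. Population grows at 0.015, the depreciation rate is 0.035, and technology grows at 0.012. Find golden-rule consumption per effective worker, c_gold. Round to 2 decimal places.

c_gold ≈ 1.65

Break-even investment rate: n + g + δ = 0.015 + 0.012 + 0.035 = 0.062.
Golden rule sets MPK = n+g+δ: 0.35·k^(0.35−1) = 0.062, so k_gold = (0.35/0.062)^(1/0.65) ≈ 14.3359.
y_gold = 14.3359^0.35 ≈ 2.5395.
c_gold = y_gold − (n+g+δ)·k_gold = 2.5395 − 0.062·14.3359 ≈ 1.6507.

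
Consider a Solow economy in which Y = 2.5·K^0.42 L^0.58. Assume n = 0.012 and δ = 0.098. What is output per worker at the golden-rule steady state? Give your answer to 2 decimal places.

y_gold ≈ 12.81

Break-even investment rate: n + δ = 0.012 + 0.098 = 0.11.
Golden rule sets MPK = n+δ: 0.42·2.5·k^(0.42−1) = 0.11, so k_gold = (0.42·2.5/0.11)^(1/0.58) ≈ 48.8995.
Output: y_gold = 2.5·k_gold^0.42 = 2.5·48.8995^0.42 ≈ 12.8070.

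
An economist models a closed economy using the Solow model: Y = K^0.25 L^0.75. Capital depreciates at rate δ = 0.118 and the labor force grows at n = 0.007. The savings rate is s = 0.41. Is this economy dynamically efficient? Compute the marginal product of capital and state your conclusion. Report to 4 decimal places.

dynamically inefficient; MPK ≈ 0.0762

Capital per worker breaks even when investment replaces (n + δ)·k; here n + δ = 0.125.
Steady-state k*: s·k^0.25 = 0.125·k gives k* = (0.41/0.125)^(1/0.75) ≈ 4.8734.
MPK = 0.25·4.8734^(-0.75) ≈ 0.0762.
MPK < n+δ = 0.125, so the economy is dynamically inefficient (over-saving).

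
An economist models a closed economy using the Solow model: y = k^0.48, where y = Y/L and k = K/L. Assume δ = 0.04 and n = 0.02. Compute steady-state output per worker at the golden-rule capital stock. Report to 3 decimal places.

Break-even investment rate: n + δ = 0.02 + 0.04 = 0.06.
At the golden rule the marginal product of capital equals n+δ: 0.48·k^(0.48−1) = 0.06. Solving, k_gold = (0.48/0.06)^(1/0.52) ≈ 54.5395.
Output: y_gold = k_gold^0.48 = 54.5395^0.48 ≈ 6.8174.

y_gold ≈ 6.817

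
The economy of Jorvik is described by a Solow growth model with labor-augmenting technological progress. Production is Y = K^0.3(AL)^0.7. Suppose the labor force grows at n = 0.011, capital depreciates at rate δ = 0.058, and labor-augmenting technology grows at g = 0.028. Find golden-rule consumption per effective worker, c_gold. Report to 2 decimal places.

c_gold ≈ 1.14

Capital per effective worker breaks even when investment replaces (n + g + δ)·k; here n + g + δ = 0.097.
At the golden rule the marginal product of capital equals n+g+δ: 0.3·k^(0.3−1) = 0.097. Solving, k_gold = (0.3/0.097)^(1/0.7) ≈ 5.0176.
y_gold = 5.0176^0.3 ≈ 1.6224.
c_gold = y_gold − (n+g+δ)·k_gold = 1.6224 − 0.097·5.0176 ≈ 1.1357.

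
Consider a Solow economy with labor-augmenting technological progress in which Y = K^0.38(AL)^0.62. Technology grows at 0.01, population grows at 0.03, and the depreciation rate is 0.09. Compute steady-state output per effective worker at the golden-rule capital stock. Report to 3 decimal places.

y_gold ≈ 1.930

The effective depreciation rate is n + g + δ = 0.03 + 0.01 + 0.09 = 0.13.
Maximizing c = f(k) − (n+g+δ)·k gives f'(k) = n+g+δ, i.e. 0.38·k^(0.38−1) = 0.13, so k_gold = (0.38/0.13)^(1/0.62) ≈ 5.6410.
Output: y_gold = k_gold^0.38 = 5.6410^0.38 ≈ 1.9298.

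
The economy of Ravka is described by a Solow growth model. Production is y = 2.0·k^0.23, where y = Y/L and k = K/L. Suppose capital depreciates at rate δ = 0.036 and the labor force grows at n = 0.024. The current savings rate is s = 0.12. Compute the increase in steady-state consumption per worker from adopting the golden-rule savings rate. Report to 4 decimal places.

Δc ≈ 0.1669

Capital per worker breaks even when investment replaces (n + δ)·k; here n + δ = 0.06.
Current steady state (s = 0.12): k* = (0.12·2.0/0.06)^(1/0.77) ≈ 6.0520, y* = 2.0·6.0520^0.23 ≈ 3.0260, c* = (1−0.12)·3.0260 ≈ 2.6629.
Maximizing c = f(k) − (n+δ)·k gives f'(k) = n+δ, i.e. 0.23·2.0·k^(0.23−1) = 0.06, so k_gold = (0.23·2.0/0.06)^(1/0.77) ≈ 14.0877.
y_gold = 2.0·14.0877^0.23 ≈ 3.6750, c_gold = y_gold − 0.06·k_gold ≈ 2.8298.
Gain: Δc = 2.8298 − 2.6629 ≈ 0.1669.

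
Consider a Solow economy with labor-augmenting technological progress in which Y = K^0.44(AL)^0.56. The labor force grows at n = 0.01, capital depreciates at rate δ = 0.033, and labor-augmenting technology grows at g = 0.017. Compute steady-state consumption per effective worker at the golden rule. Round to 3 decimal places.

c_gold ≈ 2.680

Break-even investment rate: n + g + δ = 0.01 + 0.017 + 0.033 = 0.06.
Maximizing c = f(k) − (n+g+δ)·k gives f'(k) = n+g+δ, i.e. 0.44·k^(0.44−1) = 0.06, so k_gold = (0.44/0.06)^(1/0.56) ≈ 35.0898.
y_gold = 35.0898^0.44 ≈ 4.7850.
c_gold = y_gold − (n+g+δ)·k_gold = 4.7850 − 0.06·35.0898 ≈ 2.6796.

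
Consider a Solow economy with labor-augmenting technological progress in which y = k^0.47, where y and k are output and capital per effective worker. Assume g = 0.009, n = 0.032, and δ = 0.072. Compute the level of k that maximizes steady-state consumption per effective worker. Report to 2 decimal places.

k_gold ≈ 14.72

The effective depreciation rate is n + g + δ = 0.032 + 0.009 + 0.072 = 0.113.
Setting f'(k) = n+g+δ gives 0.47·k^(0.47−1) = 0.113, hence k_gold = (0.47/0.113)^(1/0.53) ≈ 14.7218.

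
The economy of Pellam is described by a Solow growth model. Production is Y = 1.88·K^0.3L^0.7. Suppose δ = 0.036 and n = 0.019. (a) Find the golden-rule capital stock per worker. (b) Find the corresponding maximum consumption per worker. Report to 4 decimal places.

(a) k_gold ≈ 27.8078; (b) c_gold ≈ 3.5687

n + δ = 0.019 + 0.036 = 0.055.
Golden rule sets MPK = n+δ: 0.3·1.88·k^(0.3−1) = 0.055, so k_gold = (0.3·1.88/0.055)^(1/0.7) ≈ 27.8078.
y_gold = 1.88·27.8078^0.3 ≈ 5.0981; c_gold = y_gold − 0.055·k_gold ≈ 3.5687.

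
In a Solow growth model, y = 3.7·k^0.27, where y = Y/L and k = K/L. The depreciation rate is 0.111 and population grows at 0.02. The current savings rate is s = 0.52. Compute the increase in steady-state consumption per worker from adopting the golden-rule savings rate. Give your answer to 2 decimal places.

Break-even investment rate: n + δ = 0.02 + 0.111 = 0.131.
Current steady state (s = 0.52): k* = (0.52·3.7/0.131)^(1/0.73) ≈ 39.6771, y* = 3.7·39.6771^0.27 ≈ 9.9956, c* = (1−0.52)·9.9956 ≈ 4.7979.
Maximizing c = f(k) − (n+δ)·k gives f'(k) = n+δ, i.e. 0.27·3.7·k^(0.27−1) = 0.131, so k_gold = (0.27·3.7/0.131)^(1/0.73) ≈ 16.1667.
y_gold = 3.7·16.1667^0.27 ≈ 7.8439, c_gold = y_gold − 0.131·k_gold ≈ 5.7260.
Gain: Δc = 5.7260 − 4.7979 ≈ 0.9281.

Δc ≈ 0.93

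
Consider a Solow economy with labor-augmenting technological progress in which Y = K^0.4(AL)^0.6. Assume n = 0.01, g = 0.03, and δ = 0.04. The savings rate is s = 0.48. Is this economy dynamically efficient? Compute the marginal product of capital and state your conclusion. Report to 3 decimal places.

dynamically inefficient; MPK ≈ 0.067

Capital per effective worker breaks even when investment replaces (n + g + δ)·k; here n + g + δ = 0.08.
Steady-state k*: s·k^0.4 = 0.08·k gives k* = (0.48/0.08)^(1/0.6) ≈ 19.8116.
MPK = 0.4·19.8116^(-0.6) ≈ 0.0667.
MPK < n+g+δ = 0.08, so the economy is dynamically inefficient (over-saving).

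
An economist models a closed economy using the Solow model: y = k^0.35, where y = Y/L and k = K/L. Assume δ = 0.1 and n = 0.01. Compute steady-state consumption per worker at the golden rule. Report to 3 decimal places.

c_gold ≈ 1.212

Capital per worker breaks even when investment replaces (n + δ)·k; here n + δ = 0.11.
Golden rule sets MPK = n+δ: 0.35·k^(0.35−1) = 0.11, so k_gold = (0.35/0.11)^(1/0.65) ≈ 5.9340.
y_gold = 5.9340^0.35 ≈ 1.8650.
c_gold = y_gold − (n+δ)·k_gold = 1.8650 − 0.11·5.9340 ≈ 1.2122.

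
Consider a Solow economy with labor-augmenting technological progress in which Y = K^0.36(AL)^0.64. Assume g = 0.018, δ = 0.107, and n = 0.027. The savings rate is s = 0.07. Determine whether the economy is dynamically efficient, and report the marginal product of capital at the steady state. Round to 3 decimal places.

dynamically efficient; MPK ≈ 0.782

Break-even investment rate: n + g + δ = 0.027 + 0.018 + 0.107 = 0.152.
Steady-state k*: s·k^0.36 = 0.152·k gives k* = (0.07/0.152)^(1/0.64) ≈ 0.2977.
MPK = 0.36·0.2977^(-0.64) ≈ 0.7817.
MPK > n+g+δ = 0.152, so the economy is dynamically efficient (under-saving).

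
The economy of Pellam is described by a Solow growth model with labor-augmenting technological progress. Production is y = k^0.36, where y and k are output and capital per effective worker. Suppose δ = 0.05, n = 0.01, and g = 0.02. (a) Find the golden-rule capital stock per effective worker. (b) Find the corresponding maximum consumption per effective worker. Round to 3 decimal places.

(a) k_gold ≈ 10.487; (b) c_gold ≈ 1.491

Capital per effective worker breaks even when investment replaces (n + g + δ)·k; here n + g + δ = 0.08.
At the golden rule the marginal product of capital equals n+g+δ: 0.36·k^(0.36−1) = 0.08. Solving, k_gold = (0.36/0.08)^(1/0.64) ≈ 10.4868.
y_gold = 10.4868^0.36 ≈ 2.3304; c_gold = y_gold − 0.08·k_gold ≈ 1.4915.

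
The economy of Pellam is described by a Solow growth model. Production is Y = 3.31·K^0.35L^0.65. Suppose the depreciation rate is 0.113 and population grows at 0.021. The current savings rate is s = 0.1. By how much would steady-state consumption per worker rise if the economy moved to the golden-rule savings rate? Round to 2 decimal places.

Capital per worker breaks even when investment replaces (n + δ)·k; here n + δ = 0.134.
Current steady state (s = 0.1): k* = (0.1·3.31/0.134)^(1/0.65) ≈ 4.0197, y* = 3.31·4.0197^0.35 ≈ 5.3863, c* = (1−0.1)·5.3863 ≈ 4.8477.
Golden rule sets MPK = n+δ: 0.35·3.31·k^(0.35−1) = 0.134, so k_gold = (0.35·3.31/0.134)^(1/0.65) ≈ 27.6196.
y_gold = 3.31·27.6196^0.35 ≈ 10.5744, c_gold = y_gold − 0.134·k_gold ≈ 6.8733.
Gain: Δc = 6.8733 − 4.8477 ≈ 2.0256.

Δc ≈ 2.03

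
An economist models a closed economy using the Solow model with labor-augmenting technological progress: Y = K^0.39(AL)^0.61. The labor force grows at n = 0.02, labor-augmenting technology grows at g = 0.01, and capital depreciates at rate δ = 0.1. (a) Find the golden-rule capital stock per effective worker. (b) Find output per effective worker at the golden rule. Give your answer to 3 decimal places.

(a) k_gold ≈ 6.056; (b) y_gold ≈ 2.019

Break-even investment rate: n + g + δ = 0.02 + 0.01 + 0.1 = 0.13.
At the golden rule the marginal product of capital equals n+g+δ: 0.39·k^(0.39−1) = 0.13. Solving, k_gold = (0.39/0.13)^(1/0.61) ≈ 6.0557.
y_gold = 6.0557^0.39 ≈ 2.0186.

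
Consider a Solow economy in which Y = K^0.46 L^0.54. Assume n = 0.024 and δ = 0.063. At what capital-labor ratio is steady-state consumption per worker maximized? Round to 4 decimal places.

k_gold ≈ 21.8439

n + δ = 0.024 + 0.063 = 0.087.
Golden rule sets MPK = n+δ: 0.46·k^(0.46−1) = 0.087, so k_gold = (0.46/0.087)^(1/0.54) ≈ 21.8439.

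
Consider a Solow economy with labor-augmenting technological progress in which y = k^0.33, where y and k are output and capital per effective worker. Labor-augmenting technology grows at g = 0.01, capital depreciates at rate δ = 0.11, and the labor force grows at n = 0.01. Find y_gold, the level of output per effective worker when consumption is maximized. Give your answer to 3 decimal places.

n + g + δ = 0.01 + 0.01 + 0.11 = 0.13.
Maximizing c = f(k) − (n+g+δ)·k gives f'(k) = n+g+δ, i.e. 0.33·k^(0.33−1) = 0.13, so k_gold = (0.33/0.13)^(1/0.67) ≈ 4.0164.
Output: y_gold = k_gold^0.33 = 4.0164^0.33 ≈ 1.5822.

y_gold ≈ 1.582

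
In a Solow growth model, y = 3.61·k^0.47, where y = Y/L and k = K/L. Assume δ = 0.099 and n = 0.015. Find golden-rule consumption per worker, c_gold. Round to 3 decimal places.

c_gold ≈ 20.976

The effective depreciation rate is n + δ = 0.015 + 0.099 = 0.114.
At the golden rule the marginal product of capital equals n+δ: 0.47·3.61·k^(0.47−1) = 0.114. Solving, k_gold = (0.47·3.61/0.114)^(1/0.53) ≈ 163.1706.
y_gold = 3.61·163.1706^0.47 ≈ 39.5775.
c_gold = y_gold − (n+δ)·k_gold = 39.5775 − 0.114·163.1706 ≈ 20.9761.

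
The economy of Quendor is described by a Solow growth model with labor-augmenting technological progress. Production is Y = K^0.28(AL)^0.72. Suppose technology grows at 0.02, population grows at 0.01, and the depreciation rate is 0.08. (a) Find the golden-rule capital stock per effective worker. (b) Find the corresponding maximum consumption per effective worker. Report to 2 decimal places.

The effective depreciation rate is n + g + δ = 0.01 + 0.02 + 0.08 = 0.11.
Golden rule sets MPK = n+g+δ: 0.28·k^(0.28−1) = 0.11, so k_gold = (0.28/0.11)^(1/0.72) ≈ 3.6607.
y_gold = 3.6607^0.28 ≈ 1.4381; c_gold = y_gold − 0.11·k_gold ≈ 1.0355.

(a) k_gold ≈ 3.66; (b) c_gold ≈ 1.04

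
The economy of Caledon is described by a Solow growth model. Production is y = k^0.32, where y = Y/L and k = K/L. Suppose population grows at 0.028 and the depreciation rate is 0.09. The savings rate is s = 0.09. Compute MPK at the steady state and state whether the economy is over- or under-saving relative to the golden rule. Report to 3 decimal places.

n + δ = 0.028 + 0.09 = 0.118.
Steady-state k*: s·k^0.32 = 0.118·k gives k* = (0.09/0.118)^(1/0.68) ≈ 0.6714.
MPK = 0.32·0.6714^(-0.68) ≈ 0.4196.
MPK > n+δ = 0.118, so the economy is dynamically efficient (under-saving).

under-saving; MPK ≈ 0.420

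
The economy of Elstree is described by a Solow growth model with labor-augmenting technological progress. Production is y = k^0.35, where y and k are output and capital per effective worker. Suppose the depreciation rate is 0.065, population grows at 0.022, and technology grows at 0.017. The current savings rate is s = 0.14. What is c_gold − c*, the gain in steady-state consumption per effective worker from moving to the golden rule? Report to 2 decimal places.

Capital per effective worker breaks even when investment replaces (n + g + δ)·k; here n + g + δ = 0.104.
Current steady state (s = 0.14): k* = (0.14/0.104)^(1/0.65) ≈ 1.5798, y* = 1.5798^0.35 ≈ 1.1736, c* = (1−0.14)·1.1736 ≈ 1.0093.
Setting f'(k) = n+g+δ gives 0.35·k^(0.35−1) = 0.104, hence k_gold = (0.35/0.104)^(1/0.65) ≈ 6.4688.
y_gold = 6.4688^0.35 ≈ 1.9222, c_gold = y_gold − 0.104·k_gold ≈ 1.2494.
Gain: Δc = 1.2494 − 1.0093 ≈ 0.2401.

Δc ≈ 0.24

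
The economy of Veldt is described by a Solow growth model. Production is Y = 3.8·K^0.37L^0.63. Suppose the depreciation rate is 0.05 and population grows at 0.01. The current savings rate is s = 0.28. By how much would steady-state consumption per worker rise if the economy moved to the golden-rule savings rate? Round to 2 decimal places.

The effective depreciation rate is n + δ = 0.01 + 0.05 = 0.06.
Current steady state (s = 0.28): k* = (0.28·3.8/0.06)^(1/0.63) ≈ 95.9858, y* = 3.8·95.9858^0.37 ≈ 20.5684, c* = (1−0.28)·20.5684 ≈ 14.8092.
Golden rule sets MPK = n+δ: 0.37·3.8·k^(0.37−1) = 0.06, so k_gold = (0.37·3.8/0.06)^(1/0.63) ≈ 149.3963.
y_gold = 3.8·149.3963^0.37 ≈ 24.2264, c_gold = y_gold − 0.06·k_gold ≈ 15.2626.
Gain: Δc = 15.2626 − 14.8092 ≈ 0.4534.

Δc ≈ 0.45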